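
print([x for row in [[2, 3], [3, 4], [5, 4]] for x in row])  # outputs [2, 3, 3, 4, 5, 4]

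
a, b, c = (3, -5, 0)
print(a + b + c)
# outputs -2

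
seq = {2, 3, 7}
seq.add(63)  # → {2, 3, 7, 63}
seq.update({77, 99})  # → {2, 3, 7, 63, 77, 99}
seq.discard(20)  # {2, 3, 7, 63, 77, 99}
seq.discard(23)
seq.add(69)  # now {2, 3, 7, 63, 69, 77, 99}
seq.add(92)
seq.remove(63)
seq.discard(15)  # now {2, 3, 7, 69, 77, 92, 99}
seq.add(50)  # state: {2, 3, 7, 50, 69, 77, 92, 99}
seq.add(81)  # {2, 3, 7, 50, 69, 77, 81, 92, 99}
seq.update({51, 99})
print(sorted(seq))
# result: [2, 3, 7, 50, 51, 69, 77, 81, 92, 99]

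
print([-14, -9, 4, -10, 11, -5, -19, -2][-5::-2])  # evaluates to [-10, -9]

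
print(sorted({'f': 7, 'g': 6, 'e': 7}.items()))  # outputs [('e', 7), ('f', 7), ('g', 6)]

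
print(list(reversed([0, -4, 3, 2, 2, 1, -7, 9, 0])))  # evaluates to [0, 9, -7, 1, 2, 2, 3, -4, 0]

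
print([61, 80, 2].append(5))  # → None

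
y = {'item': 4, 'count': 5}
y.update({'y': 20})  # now {'item': 4, 'count': 5, 'y': 20}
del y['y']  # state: {'item': 4, 'count': 5}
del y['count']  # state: {'item': 4}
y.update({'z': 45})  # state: {'item': 4, 'z': 45}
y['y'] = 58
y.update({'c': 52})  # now {'item': 4, 'z': 45, 'y': 58, 'c': 52}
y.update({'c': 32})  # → {'item': 4, 'z': 45, 'y': 58, 'c': 32}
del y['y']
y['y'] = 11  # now {'item': 4, 'z': 45, 'c': 32, 'y': 11}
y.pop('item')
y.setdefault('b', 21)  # 21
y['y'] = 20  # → {'z': 45, 'c': 32, 'y': 20, 'b': 21}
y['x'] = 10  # {'z': 45, 'c': 32, 'y': 20, 'b': 21, 'x': 10}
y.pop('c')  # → 32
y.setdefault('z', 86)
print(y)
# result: {'z': 45, 'y': 20, 'b': 21, 'x': 10}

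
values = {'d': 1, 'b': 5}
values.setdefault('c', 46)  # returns 46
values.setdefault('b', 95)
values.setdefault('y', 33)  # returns 33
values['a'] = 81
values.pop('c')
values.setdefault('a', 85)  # 81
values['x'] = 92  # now {'d': 1, 'b': 5, 'y': 33, 'a': 81, 'x': 92}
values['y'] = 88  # {'d': 1, 'b': 5, 'y': 88, 'a': 81, 'x': 92}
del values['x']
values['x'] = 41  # {'d': 1, 'b': 5, 'y': 88, 'a': 81, 'x': 41}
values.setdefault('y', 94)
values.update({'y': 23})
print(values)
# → {'d': 1, 'b': 5, 'y': 23, 'a': 81, 'x': 41}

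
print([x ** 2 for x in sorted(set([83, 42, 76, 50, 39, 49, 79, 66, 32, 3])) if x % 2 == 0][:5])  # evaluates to [1024, 1764, 2500, 4356, 5776]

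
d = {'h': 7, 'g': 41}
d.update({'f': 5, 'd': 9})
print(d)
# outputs {'h': 7, 'g': 41, 'f': 5, 'd': 9}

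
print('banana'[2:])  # nana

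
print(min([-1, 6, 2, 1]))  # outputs -1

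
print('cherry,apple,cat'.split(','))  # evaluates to ['cherry', 'apple', 'cat']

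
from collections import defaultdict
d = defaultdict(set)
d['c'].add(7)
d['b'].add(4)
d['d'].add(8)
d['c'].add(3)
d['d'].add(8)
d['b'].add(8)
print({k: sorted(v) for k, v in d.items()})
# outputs {'c': [3, 7], 'b': [4, 8], 'd': [8]}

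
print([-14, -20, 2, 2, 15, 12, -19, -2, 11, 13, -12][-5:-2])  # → [-19, -2, 11]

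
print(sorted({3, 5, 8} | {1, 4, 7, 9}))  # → [1, 3, 4, 5, 7, 8, 9]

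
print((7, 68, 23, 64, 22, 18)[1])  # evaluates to 68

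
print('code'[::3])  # ce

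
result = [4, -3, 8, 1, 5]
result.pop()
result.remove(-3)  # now [4, 8, 1]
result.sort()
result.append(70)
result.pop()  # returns 70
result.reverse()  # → [8, 4, 1]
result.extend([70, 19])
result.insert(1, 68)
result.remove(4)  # [8, 68, 1, 70, 19]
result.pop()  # 19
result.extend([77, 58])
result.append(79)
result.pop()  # 79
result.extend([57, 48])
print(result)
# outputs [8, 68, 1, 70, 77, 58, 57, 48]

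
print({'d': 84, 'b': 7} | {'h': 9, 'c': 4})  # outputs {'d': 84, 'b': 7, 'h': 9, 'c': 4}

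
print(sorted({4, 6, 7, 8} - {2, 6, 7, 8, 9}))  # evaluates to [4]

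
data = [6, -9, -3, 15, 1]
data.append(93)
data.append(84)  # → [6, -9, -3, 15, 1, 93, 84]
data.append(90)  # [6, -9, -3, 15, 1, 93, 84, 90]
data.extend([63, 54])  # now [6, -9, -3, 15, 1, 93, 84, 90, 63, 54]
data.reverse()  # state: [54, 63, 90, 84, 93, 1, 15, -3, -9, 6]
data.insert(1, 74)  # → [54, 74, 63, 90, 84, 93, 1, 15, -3, -9, 6]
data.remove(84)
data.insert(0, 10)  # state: [10, 54, 74, 63, 90, 93, 1, 15, -3, -9, 6]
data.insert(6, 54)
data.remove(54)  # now [10, 74, 63, 90, 93, 54, 1, 15, -3, -9, 6]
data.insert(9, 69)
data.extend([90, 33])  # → [10, 74, 63, 90, 93, 54, 1, 15, -3, 69, -9, 6, 90, 33]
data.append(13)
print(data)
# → [10, 74, 63, 90, 93, 54, 1, 15, -3, 69, -9, 6, 90, 33, 13]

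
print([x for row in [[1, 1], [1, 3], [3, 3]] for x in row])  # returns [1, 1, 1, 3, 3, 3]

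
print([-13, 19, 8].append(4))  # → None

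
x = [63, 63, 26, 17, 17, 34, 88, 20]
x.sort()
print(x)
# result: [17, 17, 20, 26, 34, 63, 63, 88]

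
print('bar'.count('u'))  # 0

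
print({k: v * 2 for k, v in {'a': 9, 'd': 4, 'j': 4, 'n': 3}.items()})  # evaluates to {'a': 18, 'd': 8, 'j': 8, 'n': 6}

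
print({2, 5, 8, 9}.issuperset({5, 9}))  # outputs True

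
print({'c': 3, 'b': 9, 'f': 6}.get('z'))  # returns None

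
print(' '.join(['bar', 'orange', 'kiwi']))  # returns bar orange kiwi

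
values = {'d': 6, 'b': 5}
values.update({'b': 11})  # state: {'d': 6, 'b': 11}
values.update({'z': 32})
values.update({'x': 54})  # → {'d': 6, 'b': 11, 'z': 32, 'x': 54}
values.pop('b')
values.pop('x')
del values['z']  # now {'d': 6}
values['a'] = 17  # {'d': 6, 'a': 17}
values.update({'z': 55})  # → {'d': 6, 'a': 17, 'z': 55}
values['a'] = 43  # {'d': 6, 'a': 43, 'z': 55}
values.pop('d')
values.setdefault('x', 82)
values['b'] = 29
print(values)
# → {'a': 43, 'z': 55, 'x': 82, 'b': 29}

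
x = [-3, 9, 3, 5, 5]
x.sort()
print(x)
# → [-3, 3, 5, 5, 9]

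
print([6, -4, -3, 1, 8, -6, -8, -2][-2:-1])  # [-8]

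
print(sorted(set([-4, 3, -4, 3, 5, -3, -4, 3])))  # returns [-4, -3, 3, 5]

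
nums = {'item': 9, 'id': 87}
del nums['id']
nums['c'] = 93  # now {'item': 9, 'c': 93}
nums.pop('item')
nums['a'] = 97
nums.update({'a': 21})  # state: {'c': 93, 'a': 21}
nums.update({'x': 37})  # {'c': 93, 'a': 21, 'x': 37}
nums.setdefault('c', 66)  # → 93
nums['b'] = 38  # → {'c': 93, 'a': 21, 'x': 37, 'b': 38}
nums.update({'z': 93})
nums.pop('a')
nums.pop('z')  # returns 93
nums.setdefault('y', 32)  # 32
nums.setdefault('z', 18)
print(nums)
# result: {'c': 93, 'x': 37, 'b': 38, 'y': 32, 'z': 18}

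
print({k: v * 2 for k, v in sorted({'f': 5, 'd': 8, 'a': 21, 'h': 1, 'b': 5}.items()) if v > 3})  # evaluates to {'a': 42, 'b': 10, 'd': 16, 'f': 10}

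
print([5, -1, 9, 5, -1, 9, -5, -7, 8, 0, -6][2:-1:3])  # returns [9, 9, 8]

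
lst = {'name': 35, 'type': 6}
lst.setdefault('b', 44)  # 44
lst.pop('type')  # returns 6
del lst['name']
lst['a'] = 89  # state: {'b': 44, 'a': 89}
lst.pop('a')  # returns 89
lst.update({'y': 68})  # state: {'b': 44, 'y': 68}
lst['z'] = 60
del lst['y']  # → {'b': 44, 'z': 60}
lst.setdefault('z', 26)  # 60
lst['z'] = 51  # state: {'b': 44, 'z': 51}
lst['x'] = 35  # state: {'b': 44, 'z': 51, 'x': 35}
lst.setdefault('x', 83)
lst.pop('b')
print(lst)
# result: {'z': 51, 'x': 35}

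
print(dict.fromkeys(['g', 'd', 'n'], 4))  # {'g': 4, 'd': 4, 'n': 4}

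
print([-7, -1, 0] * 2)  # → [-7, -1, 0, -7, -1, 0]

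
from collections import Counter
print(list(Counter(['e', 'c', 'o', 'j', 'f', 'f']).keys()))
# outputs ['e', 'c', 'o', 'j', 'f']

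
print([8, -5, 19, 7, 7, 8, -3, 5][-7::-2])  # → [-5]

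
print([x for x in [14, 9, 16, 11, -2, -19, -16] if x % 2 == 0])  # [14, 16, -2, -16]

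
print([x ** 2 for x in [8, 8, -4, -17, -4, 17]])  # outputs [64, 64, 16, 289, 16, 289]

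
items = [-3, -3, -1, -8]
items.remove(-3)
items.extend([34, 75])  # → [-3, -1, -8, 34, 75]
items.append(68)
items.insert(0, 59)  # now [59, -3, -1, -8, 34, 75, 68]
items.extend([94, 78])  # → [59, -3, -1, -8, 34, 75, 68, 94, 78]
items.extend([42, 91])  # [59, -3, -1, -8, 34, 75, 68, 94, 78, 42, 91]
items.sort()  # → [-8, -3, -1, 34, 42, 59, 68, 75, 78, 91, 94]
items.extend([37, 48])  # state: [-8, -3, -1, 34, 42, 59, 68, 75, 78, 91, 94, 37, 48]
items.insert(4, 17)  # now [-8, -3, -1, 34, 17, 42, 59, 68, 75, 78, 91, 94, 37, 48]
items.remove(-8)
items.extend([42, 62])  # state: [-3, -1, 34, 17, 42, 59, 68, 75, 78, 91, 94, 37, 48, 42, 62]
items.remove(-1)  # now [-3, 34, 17, 42, 59, 68, 75, 78, 91, 94, 37, 48, 42, 62]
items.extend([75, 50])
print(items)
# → [-3, 34, 17, 42, 59, 68, 75, 78, 91, 94, 37, 48, 42, 62, 75, 50]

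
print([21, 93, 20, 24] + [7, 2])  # [21, 93, 20, 24, 7, 2]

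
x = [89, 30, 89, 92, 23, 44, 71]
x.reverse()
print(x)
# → [71, 44, 23, 92, 89, 30, 89]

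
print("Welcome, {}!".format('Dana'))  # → Welcome, Dana!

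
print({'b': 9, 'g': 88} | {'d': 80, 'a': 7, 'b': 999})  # {'b': 999, 'g': 88, 'd': 80, 'a': 7}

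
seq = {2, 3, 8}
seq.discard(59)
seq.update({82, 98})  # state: {2, 3, 8, 82, 98}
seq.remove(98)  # {2, 3, 8, 82}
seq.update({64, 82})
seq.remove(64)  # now {2, 3, 8, 82}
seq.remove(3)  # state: {2, 8, 82}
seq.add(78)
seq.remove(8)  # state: {2, 78, 82}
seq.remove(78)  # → {2, 82}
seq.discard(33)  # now {2, 82}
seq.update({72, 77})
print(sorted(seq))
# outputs [2, 72, 77, 82]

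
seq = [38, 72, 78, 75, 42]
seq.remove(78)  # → [38, 72, 75, 42]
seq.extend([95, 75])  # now [38, 72, 75, 42, 95, 75]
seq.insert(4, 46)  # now [38, 72, 75, 42, 46, 95, 75]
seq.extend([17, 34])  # [38, 72, 75, 42, 46, 95, 75, 17, 34]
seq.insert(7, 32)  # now [38, 72, 75, 42, 46, 95, 75, 32, 17, 34]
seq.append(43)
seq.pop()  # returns 43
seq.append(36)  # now [38, 72, 75, 42, 46, 95, 75, 32, 17, 34, 36]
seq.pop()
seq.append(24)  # [38, 72, 75, 42, 46, 95, 75, 32, 17, 34, 24]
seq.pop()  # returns 24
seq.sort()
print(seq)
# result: [17, 32, 34, 38, 42, 46, 72, 75, 75, 95]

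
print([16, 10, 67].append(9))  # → None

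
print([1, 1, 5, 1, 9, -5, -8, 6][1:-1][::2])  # [1, 1, -5]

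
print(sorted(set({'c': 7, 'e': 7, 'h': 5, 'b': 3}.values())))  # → [3, 5, 7]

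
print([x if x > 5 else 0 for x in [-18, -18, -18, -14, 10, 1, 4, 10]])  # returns [0, 0, 0, 0, 10, 0, 0, 10]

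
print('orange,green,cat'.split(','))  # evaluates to ['orange', 'green', 'cat']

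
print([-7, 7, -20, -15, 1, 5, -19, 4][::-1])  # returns [4, -19, 5, 1, -15, -20, 7, -7]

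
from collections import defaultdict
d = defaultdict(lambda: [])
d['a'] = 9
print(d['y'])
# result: []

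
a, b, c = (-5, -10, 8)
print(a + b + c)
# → -7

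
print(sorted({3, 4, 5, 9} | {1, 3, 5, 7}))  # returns [1, 3, 4, 5, 7, 9]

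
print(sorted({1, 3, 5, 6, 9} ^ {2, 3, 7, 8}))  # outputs [1, 2, 5, 6, 7, 8, 9]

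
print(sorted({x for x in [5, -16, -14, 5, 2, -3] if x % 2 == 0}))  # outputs [-16, -14, 2]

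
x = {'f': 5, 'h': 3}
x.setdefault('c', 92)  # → 92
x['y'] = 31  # {'f': 5, 'h': 3, 'c': 92, 'y': 31}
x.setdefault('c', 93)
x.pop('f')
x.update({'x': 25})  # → {'h': 3, 'c': 92, 'y': 31, 'x': 25}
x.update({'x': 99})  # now {'h': 3, 'c': 92, 'y': 31, 'x': 99}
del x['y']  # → {'h': 3, 'c': 92, 'x': 99}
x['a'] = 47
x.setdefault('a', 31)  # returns 47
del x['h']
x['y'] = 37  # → {'c': 92, 'x': 99, 'a': 47, 'y': 37}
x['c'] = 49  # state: {'c': 49, 'x': 99, 'a': 47, 'y': 37}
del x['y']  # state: {'c': 49, 'x': 99, 'a': 47}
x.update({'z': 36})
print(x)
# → {'c': 49, 'x': 99, 'a': 47, 'z': 36}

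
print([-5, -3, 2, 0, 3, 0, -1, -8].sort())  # None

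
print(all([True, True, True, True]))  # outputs True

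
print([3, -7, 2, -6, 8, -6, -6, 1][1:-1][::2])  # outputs [-7, -6, -6]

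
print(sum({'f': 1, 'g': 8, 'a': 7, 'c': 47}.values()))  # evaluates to 63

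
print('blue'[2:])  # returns ue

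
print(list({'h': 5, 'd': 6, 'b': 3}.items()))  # [('h', 5), ('d', 6), ('b', 3)]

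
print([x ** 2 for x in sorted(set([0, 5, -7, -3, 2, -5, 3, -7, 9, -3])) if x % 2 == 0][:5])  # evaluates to [0, 4]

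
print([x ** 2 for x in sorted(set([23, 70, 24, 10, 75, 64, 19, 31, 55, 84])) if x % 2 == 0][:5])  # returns [100, 576, 4096, 4900, 7056]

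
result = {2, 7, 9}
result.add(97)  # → {2, 7, 9, 97}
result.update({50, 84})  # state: {2, 7, 9, 50, 84, 97}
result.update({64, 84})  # {2, 7, 9, 50, 64, 84, 97}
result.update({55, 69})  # {2, 7, 9, 50, 55, 64, 69, 84, 97}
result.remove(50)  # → {2, 7, 9, 55, 64, 69, 84, 97}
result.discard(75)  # {2, 7, 9, 55, 64, 69, 84, 97}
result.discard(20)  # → {2, 7, 9, 55, 64, 69, 84, 97}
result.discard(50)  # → {2, 7, 9, 55, 64, 69, 84, 97}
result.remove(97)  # {2, 7, 9, 55, 64, 69, 84}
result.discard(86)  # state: {2, 7, 9, 55, 64, 69, 84}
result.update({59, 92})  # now {2, 7, 9, 55, 59, 64, 69, 84, 92}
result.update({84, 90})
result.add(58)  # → {2, 7, 9, 55, 58, 59, 64, 69, 84, 90, 92}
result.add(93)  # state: {2, 7, 9, 55, 58, 59, 64, 69, 84, 90, 92, 93}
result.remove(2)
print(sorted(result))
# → [7, 9, 55, 58, 59, 64, 69, 84, 90, 92, 93]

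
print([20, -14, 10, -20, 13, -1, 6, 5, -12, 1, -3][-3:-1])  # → [-12, 1]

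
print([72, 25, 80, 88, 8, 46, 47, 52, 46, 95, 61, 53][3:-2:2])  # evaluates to [88, 46, 52, 95]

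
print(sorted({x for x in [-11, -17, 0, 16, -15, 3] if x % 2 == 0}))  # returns [0, 16]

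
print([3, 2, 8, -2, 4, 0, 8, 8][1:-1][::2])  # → [2, -2, 0]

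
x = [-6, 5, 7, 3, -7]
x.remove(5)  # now [-6, 7, 3, -7]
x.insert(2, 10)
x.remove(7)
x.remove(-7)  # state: [-6, 10, 3]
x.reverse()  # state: [3, 10, -6]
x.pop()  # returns -6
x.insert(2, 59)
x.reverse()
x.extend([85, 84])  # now [59, 10, 3, 85, 84]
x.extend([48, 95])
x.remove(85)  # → [59, 10, 3, 84, 48, 95]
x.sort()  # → [3, 10, 48, 59, 84, 95]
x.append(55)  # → [3, 10, 48, 59, 84, 95, 55]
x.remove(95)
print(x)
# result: [3, 10, 48, 59, 84, 55]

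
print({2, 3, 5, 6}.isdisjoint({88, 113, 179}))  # True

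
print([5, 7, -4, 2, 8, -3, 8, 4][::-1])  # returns [4, 8, -3, 8, 2, -4, 7, 5]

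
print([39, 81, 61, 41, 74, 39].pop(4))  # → 74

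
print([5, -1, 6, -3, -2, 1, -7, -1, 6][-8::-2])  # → [-1]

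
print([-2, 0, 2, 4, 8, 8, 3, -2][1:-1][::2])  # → [0, 4, 8]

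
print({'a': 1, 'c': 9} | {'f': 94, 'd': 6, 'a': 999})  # {'a': 999, 'c': 9, 'f': 94, 'd': 6}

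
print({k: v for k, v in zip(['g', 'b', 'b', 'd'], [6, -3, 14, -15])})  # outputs {'g': 6, 'b': 14, 'd': -15}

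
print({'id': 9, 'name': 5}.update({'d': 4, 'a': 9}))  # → None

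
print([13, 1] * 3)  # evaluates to [13, 1, 13, 1, 13, 1]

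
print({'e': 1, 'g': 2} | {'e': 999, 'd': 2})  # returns {'e': 999, 'g': 2, 'd': 2}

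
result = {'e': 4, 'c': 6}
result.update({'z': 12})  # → {'e': 4, 'c': 6, 'z': 12}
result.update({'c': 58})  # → {'e': 4, 'c': 58, 'z': 12}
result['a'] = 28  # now {'e': 4, 'c': 58, 'z': 12, 'a': 28}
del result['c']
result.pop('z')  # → 12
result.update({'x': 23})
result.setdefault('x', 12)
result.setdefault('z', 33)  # 33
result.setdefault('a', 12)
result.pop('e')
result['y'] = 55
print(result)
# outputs {'a': 28, 'x': 23, 'z': 33, 'y': 55}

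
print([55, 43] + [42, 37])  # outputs [55, 43, 42, 37]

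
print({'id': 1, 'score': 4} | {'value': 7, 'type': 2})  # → {'id': 1, 'score': 4, 'value': 7, 'type': 2}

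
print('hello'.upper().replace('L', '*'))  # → HE**O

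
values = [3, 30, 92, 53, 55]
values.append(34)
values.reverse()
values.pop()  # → 3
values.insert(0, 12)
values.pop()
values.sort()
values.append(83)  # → [12, 34, 53, 55, 92, 83]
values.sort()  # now [12, 34, 53, 55, 83, 92]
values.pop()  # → 92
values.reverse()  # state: [83, 55, 53, 34, 12]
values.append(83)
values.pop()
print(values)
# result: [83, 55, 53, 34, 12]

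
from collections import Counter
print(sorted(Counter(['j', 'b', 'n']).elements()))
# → ['b', 'j', 'n']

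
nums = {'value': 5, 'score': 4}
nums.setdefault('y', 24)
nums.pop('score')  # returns 4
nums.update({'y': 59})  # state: {'value': 5, 'y': 59}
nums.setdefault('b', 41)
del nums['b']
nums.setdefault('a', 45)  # 45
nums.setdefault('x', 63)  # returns 63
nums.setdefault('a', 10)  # 45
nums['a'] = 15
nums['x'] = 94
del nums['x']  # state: {'value': 5, 'y': 59, 'a': 15}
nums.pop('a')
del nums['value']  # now {'y': 59}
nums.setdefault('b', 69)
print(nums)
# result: {'y': 59, 'b': 69}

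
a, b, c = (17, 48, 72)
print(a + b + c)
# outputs 137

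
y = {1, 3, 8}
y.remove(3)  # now {1, 8}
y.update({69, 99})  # {1, 8, 69, 99}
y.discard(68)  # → {1, 8, 69, 99}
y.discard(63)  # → {1, 8, 69, 99}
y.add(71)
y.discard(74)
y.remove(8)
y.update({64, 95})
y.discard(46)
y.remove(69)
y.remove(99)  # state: {1, 64, 71, 95}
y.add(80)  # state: {1, 64, 71, 80, 95}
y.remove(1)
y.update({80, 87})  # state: {64, 71, 80, 87, 95}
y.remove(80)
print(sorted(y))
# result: [64, 71, 87, 95]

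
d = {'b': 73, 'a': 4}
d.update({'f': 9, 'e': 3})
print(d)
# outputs {'b': 73, 'a': 4, 'f': 9, 'e': 3}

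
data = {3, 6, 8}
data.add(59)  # {3, 6, 8, 59}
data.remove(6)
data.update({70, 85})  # {3, 8, 59, 70, 85}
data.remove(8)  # {3, 59, 70, 85}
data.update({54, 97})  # {3, 54, 59, 70, 85, 97}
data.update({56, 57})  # {3, 54, 56, 57, 59, 70, 85, 97}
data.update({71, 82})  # {3, 54, 56, 57, 59, 70, 71, 82, 85, 97}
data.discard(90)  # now {3, 54, 56, 57, 59, 70, 71, 82, 85, 97}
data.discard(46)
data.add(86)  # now {3, 54, 56, 57, 59, 70, 71, 82, 85, 86, 97}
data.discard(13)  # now {3, 54, 56, 57, 59, 70, 71, 82, 85, 86, 97}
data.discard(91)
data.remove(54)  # {3, 56, 57, 59, 70, 71, 82, 85, 86, 97}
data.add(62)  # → {3, 56, 57, 59, 62, 70, 71, 82, 85, 86, 97}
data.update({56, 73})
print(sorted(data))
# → [3, 56, 57, 59, 62, 70, 71, 73, 82, 85, 86, 97]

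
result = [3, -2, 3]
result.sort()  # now [-2, 3, 3]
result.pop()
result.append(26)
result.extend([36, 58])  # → [-2, 3, 26, 36, 58]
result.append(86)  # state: [-2, 3, 26, 36, 58, 86]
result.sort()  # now [-2, 3, 26, 36, 58, 86]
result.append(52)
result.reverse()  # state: [52, 86, 58, 36, 26, 3, -2]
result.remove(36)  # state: [52, 86, 58, 26, 3, -2]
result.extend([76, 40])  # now [52, 86, 58, 26, 3, -2, 76, 40]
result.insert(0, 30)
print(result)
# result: [30, 52, 86, 58, 26, 3, -2, 76, 40]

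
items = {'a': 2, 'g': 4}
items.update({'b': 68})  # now {'a': 2, 'g': 4, 'b': 68}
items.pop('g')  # 4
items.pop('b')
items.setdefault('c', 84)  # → 84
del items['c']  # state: {'a': 2}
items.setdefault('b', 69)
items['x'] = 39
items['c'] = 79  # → {'a': 2, 'b': 69, 'x': 39, 'c': 79}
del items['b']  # {'a': 2, 'x': 39, 'c': 79}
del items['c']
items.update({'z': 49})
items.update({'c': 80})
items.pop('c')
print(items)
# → {'a': 2, 'x': 39, 'z': 49}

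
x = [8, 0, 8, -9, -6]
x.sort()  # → [-9, -6, 0, 8, 8]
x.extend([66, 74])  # [-9, -6, 0, 8, 8, 66, 74]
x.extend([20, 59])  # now [-9, -6, 0, 8, 8, 66, 74, 20, 59]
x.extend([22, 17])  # [-9, -6, 0, 8, 8, 66, 74, 20, 59, 22, 17]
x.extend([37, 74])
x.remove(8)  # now [-9, -6, 0, 8, 66, 74, 20, 59, 22, 17, 37, 74]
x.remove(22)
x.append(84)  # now [-9, -6, 0, 8, 66, 74, 20, 59, 17, 37, 74, 84]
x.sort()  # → [-9, -6, 0, 8, 17, 20, 37, 59, 66, 74, 74, 84]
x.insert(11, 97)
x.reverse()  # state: [84, 97, 74, 74, 66, 59, 37, 20, 17, 8, 0, -6, -9]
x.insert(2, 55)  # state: [84, 97, 55, 74, 74, 66, 59, 37, 20, 17, 8, 0, -6, -9]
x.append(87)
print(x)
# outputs [84, 97, 55, 74, 74, 66, 59, 37, 20, 17, 8, 0, -6, -9, 87]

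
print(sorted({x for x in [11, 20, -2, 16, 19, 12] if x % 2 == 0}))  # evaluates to [-2, 12, 16, 20]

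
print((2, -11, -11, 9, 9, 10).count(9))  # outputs 2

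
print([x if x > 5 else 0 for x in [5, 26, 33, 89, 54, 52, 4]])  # [0, 26, 33, 89, 54, 52, 0]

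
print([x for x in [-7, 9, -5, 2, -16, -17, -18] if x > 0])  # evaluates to [9, 2]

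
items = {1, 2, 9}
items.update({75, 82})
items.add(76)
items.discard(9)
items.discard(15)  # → {1, 2, 75, 76, 82}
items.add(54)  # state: {1, 2, 54, 75, 76, 82}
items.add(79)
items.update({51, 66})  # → {1, 2, 51, 54, 66, 75, 76, 79, 82}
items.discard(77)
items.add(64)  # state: {1, 2, 51, 54, 64, 66, 75, 76, 79, 82}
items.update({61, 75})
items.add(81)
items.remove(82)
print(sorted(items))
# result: [1, 2, 51, 54, 61, 64, 66, 75, 76, 79, 81]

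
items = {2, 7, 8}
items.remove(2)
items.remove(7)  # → {8}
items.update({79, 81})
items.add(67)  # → {8, 67, 79, 81}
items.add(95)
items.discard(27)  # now {8, 67, 79, 81, 95}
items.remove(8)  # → {67, 79, 81, 95}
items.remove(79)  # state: {67, 81, 95}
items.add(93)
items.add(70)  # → {67, 70, 81, 93, 95}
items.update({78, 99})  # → {67, 70, 78, 81, 93, 95, 99}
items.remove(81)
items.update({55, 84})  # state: {55, 67, 70, 78, 84, 93, 95, 99}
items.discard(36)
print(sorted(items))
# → [55, 67, 70, 78, 84, 93, 95, 99]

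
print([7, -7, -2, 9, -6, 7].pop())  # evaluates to 7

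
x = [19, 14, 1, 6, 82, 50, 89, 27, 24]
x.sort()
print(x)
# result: [1, 6, 14, 19, 24, 27, 50, 82, 89]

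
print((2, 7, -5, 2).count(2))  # 2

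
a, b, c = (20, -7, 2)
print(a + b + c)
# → 15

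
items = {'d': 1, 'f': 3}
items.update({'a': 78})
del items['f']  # {'d': 1, 'a': 78}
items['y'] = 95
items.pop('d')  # 1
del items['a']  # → {'y': 95}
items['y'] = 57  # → {'y': 57}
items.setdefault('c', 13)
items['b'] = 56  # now {'y': 57, 'c': 13, 'b': 56}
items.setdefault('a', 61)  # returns 61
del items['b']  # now {'y': 57, 'c': 13, 'a': 61}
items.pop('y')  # 57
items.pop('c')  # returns 13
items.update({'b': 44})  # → {'a': 61, 'b': 44}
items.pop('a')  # 61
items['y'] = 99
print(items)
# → {'b': 44, 'y': 99}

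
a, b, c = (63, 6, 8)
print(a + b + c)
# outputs 77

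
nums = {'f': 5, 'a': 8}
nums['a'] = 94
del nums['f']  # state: {'a': 94}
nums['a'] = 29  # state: {'a': 29}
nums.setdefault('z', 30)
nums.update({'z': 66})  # {'a': 29, 'z': 66}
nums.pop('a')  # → 29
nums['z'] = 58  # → {'z': 58}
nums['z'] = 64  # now {'z': 64}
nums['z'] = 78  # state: {'z': 78}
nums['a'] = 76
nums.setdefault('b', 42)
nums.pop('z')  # 78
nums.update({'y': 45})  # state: {'a': 76, 'b': 42, 'y': 45}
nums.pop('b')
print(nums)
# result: {'a': 76, 'y': 45}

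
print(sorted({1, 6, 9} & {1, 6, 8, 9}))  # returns [1, 6, 9]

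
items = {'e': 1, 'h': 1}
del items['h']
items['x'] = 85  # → {'e': 1, 'x': 85}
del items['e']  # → {'x': 85}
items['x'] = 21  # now {'x': 21}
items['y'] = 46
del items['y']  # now {'x': 21}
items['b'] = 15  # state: {'x': 21, 'b': 15}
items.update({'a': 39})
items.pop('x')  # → 21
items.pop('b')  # 15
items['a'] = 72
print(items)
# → {'a': 72}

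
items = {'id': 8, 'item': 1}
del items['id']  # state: {'item': 1}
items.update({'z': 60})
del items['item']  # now {'z': 60}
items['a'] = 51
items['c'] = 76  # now {'z': 60, 'a': 51, 'c': 76}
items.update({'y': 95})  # {'z': 60, 'a': 51, 'c': 76, 'y': 95}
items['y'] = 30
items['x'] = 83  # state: {'z': 60, 'a': 51, 'c': 76, 'y': 30, 'x': 83}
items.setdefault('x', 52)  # 83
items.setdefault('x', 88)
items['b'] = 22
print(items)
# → {'z': 60, 'a': 51, 'c': 76, 'y': 30, 'x': 83, 'b': 22}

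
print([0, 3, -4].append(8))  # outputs None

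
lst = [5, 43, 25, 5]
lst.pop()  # 5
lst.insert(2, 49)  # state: [5, 43, 49, 25]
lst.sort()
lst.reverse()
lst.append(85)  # [49, 43, 25, 5, 85]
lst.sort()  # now [5, 25, 43, 49, 85]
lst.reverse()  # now [85, 49, 43, 25, 5]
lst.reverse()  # [5, 25, 43, 49, 85]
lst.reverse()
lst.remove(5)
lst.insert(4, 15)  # [85, 49, 43, 25, 15]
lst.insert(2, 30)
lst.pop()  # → 15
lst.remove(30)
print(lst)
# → [85, 49, 43, 25]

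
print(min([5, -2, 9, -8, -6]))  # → -8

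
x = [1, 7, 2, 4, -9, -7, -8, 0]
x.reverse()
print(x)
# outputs [0, -8, -7, -9, 4, 2, 7, 1]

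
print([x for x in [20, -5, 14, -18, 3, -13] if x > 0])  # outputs [20, 14, 3]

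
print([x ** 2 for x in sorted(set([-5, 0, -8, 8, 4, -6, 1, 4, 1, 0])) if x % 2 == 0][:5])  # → [64, 36, 0, 16, 64]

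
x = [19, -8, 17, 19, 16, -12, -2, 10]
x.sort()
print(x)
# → [-12, -8, -2, 10, 16, 17, 19, 19]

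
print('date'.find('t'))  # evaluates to 2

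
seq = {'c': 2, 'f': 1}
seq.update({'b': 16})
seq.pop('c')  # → 2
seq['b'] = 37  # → {'f': 1, 'b': 37}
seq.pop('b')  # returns 37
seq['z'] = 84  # {'f': 1, 'z': 84}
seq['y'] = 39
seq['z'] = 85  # {'f': 1, 'z': 85, 'y': 39}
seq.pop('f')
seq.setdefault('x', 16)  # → 16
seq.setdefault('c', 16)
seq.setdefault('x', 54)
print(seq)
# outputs {'z': 85, 'y': 39, 'x': 16, 'c': 16}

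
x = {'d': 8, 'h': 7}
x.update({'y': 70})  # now {'d': 8, 'h': 7, 'y': 70}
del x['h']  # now {'d': 8, 'y': 70}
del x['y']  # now {'d': 8}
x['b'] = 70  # {'d': 8, 'b': 70}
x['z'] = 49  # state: {'d': 8, 'b': 70, 'z': 49}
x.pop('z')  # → 49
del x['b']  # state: {'d': 8}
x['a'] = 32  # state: {'d': 8, 'a': 32}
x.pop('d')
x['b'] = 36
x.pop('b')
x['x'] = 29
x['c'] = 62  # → {'a': 32, 'x': 29, 'c': 62}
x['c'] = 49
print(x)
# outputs {'a': 32, 'x': 29, 'c': 49}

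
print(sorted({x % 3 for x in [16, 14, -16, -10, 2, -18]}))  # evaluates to [0, 1, 2]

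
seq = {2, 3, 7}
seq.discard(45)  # {2, 3, 7}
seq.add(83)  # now {2, 3, 7, 83}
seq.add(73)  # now {2, 3, 7, 73, 83}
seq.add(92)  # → {2, 3, 7, 73, 83, 92}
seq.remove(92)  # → {2, 3, 7, 73, 83}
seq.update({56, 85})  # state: {2, 3, 7, 56, 73, 83, 85}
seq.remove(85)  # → {2, 3, 7, 56, 73, 83}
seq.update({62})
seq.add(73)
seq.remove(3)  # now {2, 7, 56, 62, 73, 83}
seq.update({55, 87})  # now {2, 7, 55, 56, 62, 73, 83, 87}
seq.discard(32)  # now {2, 7, 55, 56, 62, 73, 83, 87}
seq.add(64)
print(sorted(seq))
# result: [2, 7, 55, 56, 62, 64, 73, 83, 87]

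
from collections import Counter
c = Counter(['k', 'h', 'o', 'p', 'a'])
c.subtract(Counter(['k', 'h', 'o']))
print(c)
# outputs Counter({'p': 1, 'a': 1, 'k': 0, 'h': 0, 'o': 0})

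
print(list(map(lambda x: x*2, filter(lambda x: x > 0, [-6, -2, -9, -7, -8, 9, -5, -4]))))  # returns [18]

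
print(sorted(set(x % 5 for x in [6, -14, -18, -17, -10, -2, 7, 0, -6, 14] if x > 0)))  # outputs [1, 2, 4]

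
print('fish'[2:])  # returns sh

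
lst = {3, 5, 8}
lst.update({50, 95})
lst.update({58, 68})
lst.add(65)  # {3, 5, 8, 50, 58, 65, 68, 95}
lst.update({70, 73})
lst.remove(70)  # {3, 5, 8, 50, 58, 65, 68, 73, 95}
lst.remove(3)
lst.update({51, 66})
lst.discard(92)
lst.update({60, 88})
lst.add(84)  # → {5, 8, 50, 51, 58, 60, 65, 66, 68, 73, 84, 88, 95}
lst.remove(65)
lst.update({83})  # {5, 8, 50, 51, 58, 60, 66, 68, 73, 83, 84, 88, 95}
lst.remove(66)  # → {5, 8, 50, 51, 58, 60, 68, 73, 83, 84, 88, 95}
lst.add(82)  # {5, 8, 50, 51, 58, 60, 68, 73, 82, 83, 84, 88, 95}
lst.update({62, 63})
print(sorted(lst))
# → [5, 8, 50, 51, 58, 60, 62, 63, 68, 73, 82, 83, 84, 88, 95]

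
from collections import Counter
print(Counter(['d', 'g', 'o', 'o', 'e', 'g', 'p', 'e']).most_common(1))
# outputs [('g', 2)]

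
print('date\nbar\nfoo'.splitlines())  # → ['date', 'bar', 'foo']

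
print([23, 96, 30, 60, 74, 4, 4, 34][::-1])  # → [34, 4, 4, 74, 60, 30, 96, 23]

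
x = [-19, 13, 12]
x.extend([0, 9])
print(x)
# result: [-19, 13, 12, 0, 9]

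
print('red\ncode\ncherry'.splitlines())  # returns ['red', 'code', 'cherry']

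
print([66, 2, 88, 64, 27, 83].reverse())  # None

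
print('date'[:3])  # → dat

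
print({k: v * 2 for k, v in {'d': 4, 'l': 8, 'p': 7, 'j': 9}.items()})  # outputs {'d': 8, 'l': 16, 'p': 14, 'j': 18}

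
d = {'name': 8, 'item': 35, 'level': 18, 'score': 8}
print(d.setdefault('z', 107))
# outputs 107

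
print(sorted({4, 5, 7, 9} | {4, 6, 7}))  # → [4, 5, 6, 7, 9]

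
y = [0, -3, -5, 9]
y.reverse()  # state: [9, -5, -3, 0]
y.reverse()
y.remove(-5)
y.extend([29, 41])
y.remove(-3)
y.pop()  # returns 41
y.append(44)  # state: [0, 9, 29, 44]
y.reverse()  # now [44, 29, 9, 0]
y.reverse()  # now [0, 9, 29, 44]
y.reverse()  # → [44, 29, 9, 0]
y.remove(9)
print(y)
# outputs [44, 29, 0]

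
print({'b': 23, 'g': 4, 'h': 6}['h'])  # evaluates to 6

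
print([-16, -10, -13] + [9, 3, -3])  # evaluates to [-16, -10, -13, 9, 3, -3]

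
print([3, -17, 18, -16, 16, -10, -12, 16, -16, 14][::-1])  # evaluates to [14, -16, 16, -12, -10, 16, -16, 18, -17, 3]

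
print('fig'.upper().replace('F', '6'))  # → 6IG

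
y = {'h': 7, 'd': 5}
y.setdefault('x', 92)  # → 92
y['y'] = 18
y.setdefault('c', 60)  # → 60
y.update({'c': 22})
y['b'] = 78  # {'h': 7, 'd': 5, 'x': 92, 'y': 18, 'c': 22, 'b': 78}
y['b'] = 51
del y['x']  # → {'h': 7, 'd': 5, 'y': 18, 'c': 22, 'b': 51}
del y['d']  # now {'h': 7, 'y': 18, 'c': 22, 'b': 51}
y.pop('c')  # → 22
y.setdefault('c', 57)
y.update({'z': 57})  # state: {'h': 7, 'y': 18, 'b': 51, 'c': 57, 'z': 57}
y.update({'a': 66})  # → {'h': 7, 'y': 18, 'b': 51, 'c': 57, 'z': 57, 'a': 66}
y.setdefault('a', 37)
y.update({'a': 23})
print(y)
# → {'h': 7, 'y': 18, 'b': 51, 'c': 57, 'z': 57, 'a': 23}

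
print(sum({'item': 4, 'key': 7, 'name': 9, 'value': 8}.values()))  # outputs 28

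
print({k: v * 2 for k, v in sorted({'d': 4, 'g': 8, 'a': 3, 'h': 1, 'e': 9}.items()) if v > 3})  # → {'d': 8, 'e': 18, 'g': 16}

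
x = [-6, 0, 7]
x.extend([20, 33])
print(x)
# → [-6, 0, 7, 20, 33]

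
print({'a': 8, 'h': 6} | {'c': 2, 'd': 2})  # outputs {'a': 8, 'h': 6, 'c': 2, 'd': 2}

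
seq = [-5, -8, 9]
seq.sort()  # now [-8, -5, 9]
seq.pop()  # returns 9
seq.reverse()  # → [-5, -8]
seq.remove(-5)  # [-8]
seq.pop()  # -8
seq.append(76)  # [76]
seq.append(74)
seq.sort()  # [74, 76]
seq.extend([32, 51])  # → [74, 76, 32, 51]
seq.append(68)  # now [74, 76, 32, 51, 68]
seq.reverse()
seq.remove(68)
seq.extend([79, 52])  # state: [51, 32, 76, 74, 79, 52]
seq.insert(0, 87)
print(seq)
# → [87, 51, 32, 76, 74, 79, 52]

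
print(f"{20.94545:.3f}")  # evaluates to 20.945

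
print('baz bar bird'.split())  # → ['baz', 'bar', 'bird']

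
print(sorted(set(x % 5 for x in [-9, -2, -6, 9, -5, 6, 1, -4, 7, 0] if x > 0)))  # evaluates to [1, 2, 4]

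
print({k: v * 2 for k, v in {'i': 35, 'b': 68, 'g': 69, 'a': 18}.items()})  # {'i': 70, 'b': 136, 'g': 138, 'a': 36}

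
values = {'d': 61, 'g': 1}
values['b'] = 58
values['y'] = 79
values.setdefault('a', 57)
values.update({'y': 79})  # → {'d': 61, 'g': 1, 'b': 58, 'y': 79, 'a': 57}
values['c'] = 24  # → {'d': 61, 'g': 1, 'b': 58, 'y': 79, 'a': 57, 'c': 24}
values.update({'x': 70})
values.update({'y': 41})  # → {'d': 61, 'g': 1, 'b': 58, 'y': 41, 'a': 57, 'c': 24, 'x': 70}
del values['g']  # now {'d': 61, 'b': 58, 'y': 41, 'a': 57, 'c': 24, 'x': 70}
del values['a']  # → {'d': 61, 'b': 58, 'y': 41, 'c': 24, 'x': 70}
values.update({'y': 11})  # {'d': 61, 'b': 58, 'y': 11, 'c': 24, 'x': 70}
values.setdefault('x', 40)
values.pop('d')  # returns 61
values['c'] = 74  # {'b': 58, 'y': 11, 'c': 74, 'x': 70}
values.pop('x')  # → 70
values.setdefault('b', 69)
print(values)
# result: {'b': 58, 'y': 11, 'c': 74}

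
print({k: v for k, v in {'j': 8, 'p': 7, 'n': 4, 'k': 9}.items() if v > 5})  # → {'j': 8, 'p': 7, 'k': 9}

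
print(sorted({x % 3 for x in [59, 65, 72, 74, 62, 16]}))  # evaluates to [0, 1, 2]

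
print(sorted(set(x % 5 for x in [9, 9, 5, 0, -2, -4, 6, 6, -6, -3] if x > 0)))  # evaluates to [0, 1, 4]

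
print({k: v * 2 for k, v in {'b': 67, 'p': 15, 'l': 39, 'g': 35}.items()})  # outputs {'b': 134, 'p': 30, 'l': 78, 'g': 70}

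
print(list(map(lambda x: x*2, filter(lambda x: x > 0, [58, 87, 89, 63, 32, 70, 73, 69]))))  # [116, 174, 178, 126, 64, 140, 146, 138]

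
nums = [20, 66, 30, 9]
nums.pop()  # 9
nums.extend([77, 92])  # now [20, 66, 30, 77, 92]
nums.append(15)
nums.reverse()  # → [15, 92, 77, 30, 66, 20]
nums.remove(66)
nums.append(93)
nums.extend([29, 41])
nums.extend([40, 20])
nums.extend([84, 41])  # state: [15, 92, 77, 30, 20, 93, 29, 41, 40, 20, 84, 41]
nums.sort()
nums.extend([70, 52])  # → [15, 20, 20, 29, 30, 40, 41, 41, 77, 84, 92, 93, 70, 52]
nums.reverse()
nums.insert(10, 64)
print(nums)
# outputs [52, 70, 93, 92, 84, 77, 41, 41, 40, 30, 64, 29, 20, 20, 15]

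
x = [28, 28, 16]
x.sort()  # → [16, 28, 28]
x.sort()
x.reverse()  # [28, 28, 16]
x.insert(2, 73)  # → [28, 28, 73, 16]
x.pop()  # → 16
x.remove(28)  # [28, 73]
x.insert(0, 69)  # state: [69, 28, 73]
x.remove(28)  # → [69, 73]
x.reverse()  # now [73, 69]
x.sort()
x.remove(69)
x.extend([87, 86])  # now [73, 87, 86]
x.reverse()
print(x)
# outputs [86, 87, 73]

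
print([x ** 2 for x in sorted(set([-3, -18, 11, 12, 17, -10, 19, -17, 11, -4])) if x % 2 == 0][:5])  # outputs [324, 100, 16, 144]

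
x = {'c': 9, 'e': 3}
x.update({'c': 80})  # {'c': 80, 'e': 3}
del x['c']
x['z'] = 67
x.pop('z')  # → 67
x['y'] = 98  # {'e': 3, 'y': 98}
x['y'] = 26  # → {'e': 3, 'y': 26}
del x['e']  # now {'y': 26}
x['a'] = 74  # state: {'y': 26, 'a': 74}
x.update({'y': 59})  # {'y': 59, 'a': 74}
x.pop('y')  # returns 59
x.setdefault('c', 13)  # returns 13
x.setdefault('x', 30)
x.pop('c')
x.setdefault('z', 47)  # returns 47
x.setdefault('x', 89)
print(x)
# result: {'a': 74, 'x': 30, 'z': 47}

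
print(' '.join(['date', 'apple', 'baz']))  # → date apple baz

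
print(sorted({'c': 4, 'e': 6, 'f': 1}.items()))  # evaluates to [('c', 4), ('e', 6), ('f', 1)]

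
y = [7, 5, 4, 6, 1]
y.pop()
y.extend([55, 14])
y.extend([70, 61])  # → [7, 5, 4, 6, 55, 14, 70, 61]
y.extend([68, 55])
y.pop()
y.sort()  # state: [4, 5, 6, 7, 14, 55, 61, 68, 70]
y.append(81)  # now [4, 5, 6, 7, 14, 55, 61, 68, 70, 81]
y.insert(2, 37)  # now [4, 5, 37, 6, 7, 14, 55, 61, 68, 70, 81]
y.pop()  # 81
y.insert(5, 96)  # [4, 5, 37, 6, 7, 96, 14, 55, 61, 68, 70]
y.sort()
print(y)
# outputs [4, 5, 6, 7, 14, 37, 55, 61, 68, 70, 96]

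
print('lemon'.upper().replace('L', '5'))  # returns 5EMON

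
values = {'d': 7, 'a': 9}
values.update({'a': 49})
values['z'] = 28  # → {'d': 7, 'a': 49, 'z': 28}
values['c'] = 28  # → {'d': 7, 'a': 49, 'z': 28, 'c': 28}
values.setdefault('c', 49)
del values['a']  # {'d': 7, 'z': 28, 'c': 28}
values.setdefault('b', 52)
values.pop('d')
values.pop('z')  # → 28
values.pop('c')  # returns 28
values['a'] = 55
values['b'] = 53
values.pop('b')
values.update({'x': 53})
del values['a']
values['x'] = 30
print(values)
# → {'x': 30}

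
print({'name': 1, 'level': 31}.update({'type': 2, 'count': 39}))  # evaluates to None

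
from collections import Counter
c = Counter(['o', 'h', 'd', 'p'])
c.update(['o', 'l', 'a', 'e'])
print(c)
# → Counter({'o': 2, 'h': 1, 'd': 1, 'p': 1, 'l': 1, 'a': 1, 'e': 1})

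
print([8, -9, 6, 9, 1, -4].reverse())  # None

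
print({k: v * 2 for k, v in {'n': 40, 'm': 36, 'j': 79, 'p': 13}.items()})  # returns {'n': 80, 'm': 72, 'j': 158, 'p': 26}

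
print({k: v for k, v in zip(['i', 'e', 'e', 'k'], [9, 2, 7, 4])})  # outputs {'i': 9, 'e': 7, 'k': 4}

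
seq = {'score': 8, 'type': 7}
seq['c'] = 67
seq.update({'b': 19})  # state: {'score': 8, 'type': 7, 'c': 67, 'b': 19}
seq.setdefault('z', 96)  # 96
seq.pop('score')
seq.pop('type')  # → 7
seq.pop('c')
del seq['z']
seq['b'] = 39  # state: {'b': 39}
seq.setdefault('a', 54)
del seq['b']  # {'a': 54}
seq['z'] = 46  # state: {'a': 54, 'z': 46}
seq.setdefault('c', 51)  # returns 51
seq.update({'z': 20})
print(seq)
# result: {'a': 54, 'z': 20, 'c': 51}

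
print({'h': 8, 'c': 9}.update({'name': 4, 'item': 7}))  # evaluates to None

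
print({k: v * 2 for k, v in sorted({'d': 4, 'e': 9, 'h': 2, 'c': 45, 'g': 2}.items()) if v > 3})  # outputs {'c': 90, 'd': 8, 'e': 18}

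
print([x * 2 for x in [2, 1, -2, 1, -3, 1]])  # [4, 2, -4, 2, -6, 2]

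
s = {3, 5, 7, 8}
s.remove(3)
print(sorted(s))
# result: [5, 7, 8]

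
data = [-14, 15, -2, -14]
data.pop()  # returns -14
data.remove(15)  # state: [-14, -2]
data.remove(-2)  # [-14]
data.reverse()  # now [-14]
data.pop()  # -14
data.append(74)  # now [74]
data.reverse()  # [74]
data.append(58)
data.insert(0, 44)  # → [44, 74, 58]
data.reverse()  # [58, 74, 44]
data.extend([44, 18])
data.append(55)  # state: [58, 74, 44, 44, 18, 55]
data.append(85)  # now [58, 74, 44, 44, 18, 55, 85]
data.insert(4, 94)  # [58, 74, 44, 44, 94, 18, 55, 85]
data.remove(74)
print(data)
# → [58, 44, 44, 94, 18, 55, 85]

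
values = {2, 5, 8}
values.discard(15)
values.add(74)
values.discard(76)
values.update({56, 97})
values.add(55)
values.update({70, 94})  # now {2, 5, 8, 55, 56, 70, 74, 94, 97}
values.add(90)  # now {2, 5, 8, 55, 56, 70, 74, 90, 94, 97}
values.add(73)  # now {2, 5, 8, 55, 56, 70, 73, 74, 90, 94, 97}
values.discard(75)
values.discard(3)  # {2, 5, 8, 55, 56, 70, 73, 74, 90, 94, 97}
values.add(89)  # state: {2, 5, 8, 55, 56, 70, 73, 74, 89, 90, 94, 97}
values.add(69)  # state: {2, 5, 8, 55, 56, 69, 70, 73, 74, 89, 90, 94, 97}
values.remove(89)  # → {2, 5, 8, 55, 56, 69, 70, 73, 74, 90, 94, 97}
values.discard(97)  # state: {2, 5, 8, 55, 56, 69, 70, 73, 74, 90, 94}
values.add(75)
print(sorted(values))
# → [2, 5, 8, 55, 56, 69, 70, 73, 74, 75, 90, 94]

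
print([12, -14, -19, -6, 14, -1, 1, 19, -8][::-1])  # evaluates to [-8, 19, 1, -1, 14, -6, -19, -14, 12]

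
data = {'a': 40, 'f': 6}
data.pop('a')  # 40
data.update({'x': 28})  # {'f': 6, 'x': 28}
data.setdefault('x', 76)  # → 28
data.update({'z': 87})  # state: {'f': 6, 'x': 28, 'z': 87}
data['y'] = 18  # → {'f': 6, 'x': 28, 'z': 87, 'y': 18}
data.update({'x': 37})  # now {'f': 6, 'x': 37, 'z': 87, 'y': 18}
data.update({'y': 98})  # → {'f': 6, 'x': 37, 'z': 87, 'y': 98}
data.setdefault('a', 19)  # 19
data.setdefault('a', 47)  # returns 19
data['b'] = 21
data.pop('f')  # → 6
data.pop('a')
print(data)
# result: {'x': 37, 'z': 87, 'y': 98, 'b': 21}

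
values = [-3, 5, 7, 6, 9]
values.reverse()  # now [9, 6, 7, 5, -3]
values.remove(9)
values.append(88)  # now [6, 7, 5, -3, 88]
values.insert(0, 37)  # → [37, 6, 7, 5, -3, 88]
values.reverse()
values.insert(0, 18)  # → [18, 88, -3, 5, 7, 6, 37]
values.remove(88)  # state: [18, -3, 5, 7, 6, 37]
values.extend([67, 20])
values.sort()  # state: [-3, 5, 6, 7, 18, 20, 37, 67]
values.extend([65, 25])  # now [-3, 5, 6, 7, 18, 20, 37, 67, 65, 25]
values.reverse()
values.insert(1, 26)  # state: [25, 26, 65, 67, 37, 20, 18, 7, 6, 5, -3]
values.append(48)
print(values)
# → [25, 26, 65, 67, 37, 20, 18, 7, 6, 5, -3, 48]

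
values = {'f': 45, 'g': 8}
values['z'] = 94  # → {'f': 45, 'g': 8, 'z': 94}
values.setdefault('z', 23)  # 94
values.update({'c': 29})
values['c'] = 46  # {'f': 45, 'g': 8, 'z': 94, 'c': 46}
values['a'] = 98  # {'f': 45, 'g': 8, 'z': 94, 'c': 46, 'a': 98}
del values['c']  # {'f': 45, 'g': 8, 'z': 94, 'a': 98}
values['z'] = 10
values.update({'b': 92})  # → {'f': 45, 'g': 8, 'z': 10, 'a': 98, 'b': 92}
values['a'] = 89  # {'f': 45, 'g': 8, 'z': 10, 'a': 89, 'b': 92}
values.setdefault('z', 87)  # 10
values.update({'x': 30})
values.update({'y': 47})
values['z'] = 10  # {'f': 45, 'g': 8, 'z': 10, 'a': 89, 'b': 92, 'x': 30, 'y': 47}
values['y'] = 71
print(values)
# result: {'f': 45, 'g': 8, 'z': 10, 'a': 89, 'b': 92, 'x': 30, 'y': 71}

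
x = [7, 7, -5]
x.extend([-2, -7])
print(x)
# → [7, 7, -5, -2, -7]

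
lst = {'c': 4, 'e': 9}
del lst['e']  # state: {'c': 4}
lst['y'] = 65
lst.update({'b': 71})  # {'c': 4, 'y': 65, 'b': 71}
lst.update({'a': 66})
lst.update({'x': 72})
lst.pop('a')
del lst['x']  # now {'c': 4, 'y': 65, 'b': 71}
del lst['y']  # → {'c': 4, 'b': 71}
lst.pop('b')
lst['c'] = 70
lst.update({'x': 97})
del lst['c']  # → {'x': 97}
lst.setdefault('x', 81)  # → 97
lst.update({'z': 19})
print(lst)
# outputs {'x': 97, 'z': 19}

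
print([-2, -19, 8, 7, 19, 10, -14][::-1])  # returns [-14, 10, 19, 7, 8, -19, -2]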